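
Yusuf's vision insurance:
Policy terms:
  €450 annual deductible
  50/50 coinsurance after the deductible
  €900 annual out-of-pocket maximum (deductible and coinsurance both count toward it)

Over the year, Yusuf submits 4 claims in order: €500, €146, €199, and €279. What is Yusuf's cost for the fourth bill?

€139.50

#1 (€500): deductible takes €450, €50 remains; member's 50% is €25. Member pays €475; OOP now €475.
#2 (€146): deductible already satisfied, so member's share is 50% × €146 = €73. Cost to member: €73. OOP to date €548.
#3 (€199): deductible already satisfied, so member's share is 50% × €199 = €99.50. Cost to member: €99.50. OOP to date €647.50.
#4 (€279): 50% coinsurance on €279 = €139.50. Member owes €139.50 (running OOP €787).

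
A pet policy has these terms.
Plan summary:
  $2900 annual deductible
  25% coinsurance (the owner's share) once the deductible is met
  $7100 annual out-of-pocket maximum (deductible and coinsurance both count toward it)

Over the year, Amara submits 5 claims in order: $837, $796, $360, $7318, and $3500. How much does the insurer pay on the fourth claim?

Claim 1 — $837: entire amount goes to the deductible. Owner owes $837 (running OOP $837). Plan pays $837 − $837 = $0.
Claim 2 — $796: all of it applies to the deductible. Owner owes $796 (running OOP $1633). Insurer: $796 − $796 = $0.
Claim 3 — $360: entire amount goes to the deductible. Owner owes $360 (running OOP $1993). Insurer: $360 − $360 = $0.
Claim 4 — $7318: $907 to deductible, leaving $6411; coinsurance $6411 × 25% = $1602.75. Owner owes $2509.75 (running OOP $4502.75). Insurer: $7318 − $2509.75 = $4808.25.

$4808.25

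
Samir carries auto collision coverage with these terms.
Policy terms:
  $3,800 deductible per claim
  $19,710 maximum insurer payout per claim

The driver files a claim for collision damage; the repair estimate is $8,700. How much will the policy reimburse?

$4,900

Subtract the deductible: $8,700 − $3,800 = $4,900.
$4,900 ≤ $19,710, so the limit doesn't bind; insurer pays $4,900.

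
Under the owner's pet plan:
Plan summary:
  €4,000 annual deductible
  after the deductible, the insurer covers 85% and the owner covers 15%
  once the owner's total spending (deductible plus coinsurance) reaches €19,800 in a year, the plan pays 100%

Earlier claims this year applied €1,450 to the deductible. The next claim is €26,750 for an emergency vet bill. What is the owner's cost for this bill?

€6,180

Remaining deductible: €4,000 − €1,450 = €2,550.
The remaining €24,200 (= €26,750 − €2,550) moves to coinsurance.
15% of €24,200 = €3,630 falls to the owner.
So the owner owes €2,550 + €3,630 = €6,180 before any cap.
Year-to-date out-of-pocket becomes €1,450 + €6,180 = €7,630, still under the €19,800 maximum, so no cap applies.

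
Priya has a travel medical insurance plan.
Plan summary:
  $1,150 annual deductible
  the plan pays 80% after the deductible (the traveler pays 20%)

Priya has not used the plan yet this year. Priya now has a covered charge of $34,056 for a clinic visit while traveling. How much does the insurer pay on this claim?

$26,324.80

Nothing has been paid toward the $1,150 deductible, so the first $1,150 of this charge is applied there.
The remaining $32,906 (= $34,056 − $1,150) moves to coinsurance.
Traveler's 20% share of $32,906 is $6,581.20.
Traveler responsibility: $1,150 + $6,581.20 = $7,731.20.
The plan picks up $34,056 − $7,731.20 = $26,324.80.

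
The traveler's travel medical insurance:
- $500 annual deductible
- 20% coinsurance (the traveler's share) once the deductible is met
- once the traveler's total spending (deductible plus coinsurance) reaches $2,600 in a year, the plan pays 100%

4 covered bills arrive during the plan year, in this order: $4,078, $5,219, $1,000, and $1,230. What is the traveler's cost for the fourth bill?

$140.60

Claim 1 ($4,078): $500 to deductible, leaving $3,578; coinsurance $3,578 × 20% = $715.60. Traveler owes $1,215.60 (running OOP $1,215.60).
Claim 2 ($5,219): deductible already satisfied, so traveler's share is 20% × $5,219 = $1,043.80. Traveler pays $1,043.80; OOP now $2,259.40.
Claim 3 ($1,000): deductible already satisfied, so traveler's share is 20% × $1,000 = $200. Cost to traveler: $200. OOP to date $2,459.40.
Claim 4 ($1,230): 20% coinsurance on $1,230 = $246. That would push OOP to $2,705.40, over the $2,600 cap, so traveler pays $2,600 − $2,459.40 = $140.60.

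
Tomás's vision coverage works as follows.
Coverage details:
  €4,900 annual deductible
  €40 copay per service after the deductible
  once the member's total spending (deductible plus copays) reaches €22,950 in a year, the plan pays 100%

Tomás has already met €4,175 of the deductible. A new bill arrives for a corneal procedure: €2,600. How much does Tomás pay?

€765

Remaining deductible: €4,900 − €4,175 = €725.
The remaining €1,875 (= €2,600 − €725) moves to the copay.
Copay on this service: €40.
That puts the member's cost at €725 + €40 = €765 before any cap.
Total out-of-pocket so far would be €4,175 + €765 = €4,940, below the €22,950 cap — no reduction.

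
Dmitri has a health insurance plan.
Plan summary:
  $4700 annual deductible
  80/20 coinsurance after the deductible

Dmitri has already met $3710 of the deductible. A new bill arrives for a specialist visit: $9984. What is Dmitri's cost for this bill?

$2788.80

Remaining deductible: $4700 − $3710 = $990.
That leaves $9984 − $990 = $8994 for coinsurance.
20% of $8994 = $1798.80 falls to the patient.
So the patient owes $990 + $1798.80 = $2788.80.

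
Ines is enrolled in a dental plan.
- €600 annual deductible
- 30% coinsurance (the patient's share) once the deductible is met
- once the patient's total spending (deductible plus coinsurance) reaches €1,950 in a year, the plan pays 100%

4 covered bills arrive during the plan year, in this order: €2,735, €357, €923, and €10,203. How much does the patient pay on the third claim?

Claim 1 — €2,735: deductible takes €600, €2,135 remains; coinsurance €2,135 × 30% = €640.50. Patient pays €1,240.50; OOP now €1,240.50.
Claim 2 — €357: 30% coinsurance on €357 = €107.10. Patient owes €107.10 (running OOP €1,347.60).
Claim 3 — €923: deductible already satisfied, so patient's share is 30% × €923 = €276.90. Patient owes €276.90 (running OOP €1,624.50).

€276.90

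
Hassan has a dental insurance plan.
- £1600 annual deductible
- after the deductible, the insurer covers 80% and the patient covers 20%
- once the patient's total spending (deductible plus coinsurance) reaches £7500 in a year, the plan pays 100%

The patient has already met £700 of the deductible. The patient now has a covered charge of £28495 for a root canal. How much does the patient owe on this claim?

£6419

Remaining deductible: £1600 − £700 = £900.
The remaining £27595 (= £28495 − £900) moves to coinsurance.
Patient's 20% share of £27595 is £5519.
So the patient owes £900 + £5519 = £6419 before any cap.
Total out-of-pocket so far would be £700 + £6419 = £7119, below the £7500 cap — no reduction.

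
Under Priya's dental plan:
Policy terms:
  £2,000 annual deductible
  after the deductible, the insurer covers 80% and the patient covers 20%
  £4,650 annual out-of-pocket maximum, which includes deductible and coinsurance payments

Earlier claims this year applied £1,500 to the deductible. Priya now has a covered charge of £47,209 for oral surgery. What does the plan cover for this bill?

Deductible still to meet: £2,000 − £1,500 = £500.
The remaining £46,709 (= £47,209 − £500) moves to coinsurance.
Coinsurance: £46,709 × 20% = £9,341.80.
That puts the patient's cost at £500 + £9,341.80 = £9,841.80 before any cap.
Adding £9,841.80 to the £1,500 already spent would give £11,341.80, which exceeds the £4,650 cap; the patient pays just £4,650 − £1,500 = £3,150.
The plan picks up £47,209 − £3,150 = £44,059.

£44,059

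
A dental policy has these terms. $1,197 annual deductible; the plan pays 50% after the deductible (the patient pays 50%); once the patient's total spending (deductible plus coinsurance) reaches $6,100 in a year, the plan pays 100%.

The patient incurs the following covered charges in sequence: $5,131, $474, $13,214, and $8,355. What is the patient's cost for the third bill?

Claim 1 ($5,131): deductible takes $1,197, $3,934 remains; 50% of $3,934 = $1,967. Cost to patient: $3,164. OOP to date $3,164.
Claim 2 ($474): 50% coinsurance on $474 = $237. Patient pays $237; OOP now $3,401.
Claim 3 ($13,214): deductible already satisfied, so patient's share is 50% × $13,214 = $6,607. OOP would hit $10,008 > $6,100, so the cap limits the patient to $6,100 − $3,401 = $2,699.

$2,699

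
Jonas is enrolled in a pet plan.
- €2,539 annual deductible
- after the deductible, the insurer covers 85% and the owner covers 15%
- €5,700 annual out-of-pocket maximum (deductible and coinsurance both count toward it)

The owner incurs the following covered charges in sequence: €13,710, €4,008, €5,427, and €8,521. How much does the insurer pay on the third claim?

Claim 1 (€13,710): €2,539 to deductible, leaving €11,171; owner's 15% is €1,675.65. Owner owes €4,214.65 (running OOP €4,214.65). Insurer: €13,710 − €4,214.65 = €9,495.35.
Claim 2 (€4,008): deductible already satisfied, so owner's share is 15% × €4,008 = €601.20. Owner owes €601.20 (running OOP €4,815.85). Insurer: €4,008 − €601.20 = €3,406.80.
Claim 3 (€5,427): deductible met; 15% of €5,427 = €814.05. Owner owes €814.05 (running OOP €5,629.90). Plan pays €5,427 − €814.05 = €4,612.95.

€4,612.95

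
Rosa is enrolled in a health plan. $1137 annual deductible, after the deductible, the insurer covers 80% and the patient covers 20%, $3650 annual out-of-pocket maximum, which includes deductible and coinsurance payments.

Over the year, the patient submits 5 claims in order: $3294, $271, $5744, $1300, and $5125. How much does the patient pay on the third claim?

Claim 1 — $3294: deductible takes $1137, $2157 remains; patient's 20% is $431.40. Patient owes $1568.40 (running OOP $1568.40).
Claim 2 — $271: deductible met; 20% of $271 = $54.20. Patient owes $54.20 (running OOP $1622.60).
Claim 3 — $5744: 20% coinsurance on $5744 = $1148.80. Patient pays $1148.80; OOP now $2771.40.

$1148.80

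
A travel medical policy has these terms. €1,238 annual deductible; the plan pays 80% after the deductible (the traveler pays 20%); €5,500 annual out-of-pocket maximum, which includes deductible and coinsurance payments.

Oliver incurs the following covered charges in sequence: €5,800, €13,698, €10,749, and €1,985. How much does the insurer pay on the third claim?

€10,139

Claim 1 — €5,800: €1,238 to deductible, leaving €4,562; traveler's 20% is €912.40. Traveler pays €2,150.40; OOP now €2,150.40. Plan pays €5,800 − €2,150.40 = €3,649.60.
Claim 2 — €13,698: 20% coinsurance on €13,698 = €2,739.60. Traveler owes €2,739.60 (running OOP €4,890). Plan pays €13,698 − €2,739.60 = €10,958.40.
Claim 3 — €10,749: deductible already satisfied, so traveler's share is 20% × €10,749 = €2,149.80. That would push OOP to €7,039.80, over the €5,500 cap, so traveler pays €5,500 − €4,890 = €610. Plan pays €10,749 − €610 = €10,139.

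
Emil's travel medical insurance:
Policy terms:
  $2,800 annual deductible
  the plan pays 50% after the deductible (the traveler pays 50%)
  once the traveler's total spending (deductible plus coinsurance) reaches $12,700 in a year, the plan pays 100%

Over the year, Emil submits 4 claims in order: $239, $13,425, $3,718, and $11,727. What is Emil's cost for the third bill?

#1 ($239): entire amount goes to the deductible. Cost to traveler: $239. OOP to date $239.
#2 ($13,425): $2,561 to deductible, leaving $10,864; coinsurance $10,864 × 50% = $5,432. Traveler pays $7,993; OOP now $8,232.
#3 ($3,718): deductible already satisfied, so traveler's share is 50% × $3,718 = $1,859. Traveler owes $1,859 (running OOP $10,091).

$1,859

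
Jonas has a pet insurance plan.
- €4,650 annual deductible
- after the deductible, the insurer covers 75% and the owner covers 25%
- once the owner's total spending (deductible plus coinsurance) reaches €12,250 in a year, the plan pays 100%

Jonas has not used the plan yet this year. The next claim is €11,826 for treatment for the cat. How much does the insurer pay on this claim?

€5,382

Deductible not yet touched, so the first €4,650 of the bill goes to the deductible.
After the €4,650 deductible portion, €11,826 − €4,650 = €7,176 is subject to coinsurance.
Owner's 25% share of €7,176 is €1,794.
So the owner owes €4,650 + €1,794 = €6,444 before any cap.
Total out-of-pocket so far would be €0 + €6,444 = €6,444, below the €12,250 cap — no reduction.
The insurer covers the remainder: €11,826 − €6,444 = €5,382.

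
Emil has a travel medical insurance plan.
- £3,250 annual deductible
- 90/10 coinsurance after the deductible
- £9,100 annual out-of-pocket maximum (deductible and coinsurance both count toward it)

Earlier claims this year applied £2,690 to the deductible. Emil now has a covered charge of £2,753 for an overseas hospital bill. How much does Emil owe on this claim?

Remaining deductible: £3,250 − £2,690 = £560.
After the £560 deductible portion, £2,753 − £560 = £2,193 is subject to coinsurance.
Coinsurance: £2,193 × 10% = £219.30.
So the traveler owes £560 + £219.30 = £779.30 before any cap.
Cumulative spending £2,690 + £779.30 = £3,469.30 stays under the £9,100 maximum.

£779.30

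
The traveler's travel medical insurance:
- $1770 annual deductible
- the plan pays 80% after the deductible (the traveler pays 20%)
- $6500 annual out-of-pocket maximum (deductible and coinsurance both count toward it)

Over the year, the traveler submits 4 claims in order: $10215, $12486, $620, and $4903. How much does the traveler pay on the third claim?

$124

Bill 1, $10215: $1770 finishes the deductible; $8445 goes to coinsurance; traveler's 20% is $1689. Traveler owes $3459 (running OOP $3459).
Bill 2, $12486: deductible already satisfied, so traveler's share is 20% × $12486 = $2497.20. Traveler owes $2497.20 (running OOP $5956.20).
Bill 3, $620: deductible met; 20% of $620 = $124. Traveler owes $124 (running OOP $6080.20).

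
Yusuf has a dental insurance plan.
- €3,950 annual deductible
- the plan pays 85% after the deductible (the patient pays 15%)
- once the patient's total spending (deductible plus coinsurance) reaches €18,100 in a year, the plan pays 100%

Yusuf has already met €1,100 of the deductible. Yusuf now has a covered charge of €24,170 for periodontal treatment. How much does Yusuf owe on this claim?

Remaining deductible: €3,950 − €1,100 = €2,850.
The remaining €21,320 (= €24,170 − €2,850) moves to coinsurance.
Patient's 15% share of €21,320 is €3,198.
Patient responsibility before any cap: €2,850 + €3,198 = €6,048.
Cumulative spending €1,100 + €6,048 = €7,148 stays under the €18,100 maximum.

€6,048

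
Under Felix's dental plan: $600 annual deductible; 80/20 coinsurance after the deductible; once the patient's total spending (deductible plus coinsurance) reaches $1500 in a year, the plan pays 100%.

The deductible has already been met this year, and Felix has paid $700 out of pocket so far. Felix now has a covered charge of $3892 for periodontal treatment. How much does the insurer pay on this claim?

$3113.60

The deductible is already satisfied, so the full bill goes to coinsurance.
Coinsurance: $3892 × 20% = $778.40.
Total out-of-pocket so far would be $700 + $778.40 = $1478.40, below the $1500 cap — no reduction.
The plan picks up $3892 − $778.40 = $3113.60.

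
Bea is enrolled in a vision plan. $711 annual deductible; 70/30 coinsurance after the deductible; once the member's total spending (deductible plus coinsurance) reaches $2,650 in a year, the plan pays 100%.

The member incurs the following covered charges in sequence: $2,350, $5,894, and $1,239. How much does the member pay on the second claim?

$1,447.30

Claim 1 ($2,350): deductible takes $711, $1,639 remains; member's 30% is $491.70. Cost to member: $1,202.70. OOP to date $1,202.70.
Claim 2 ($5,894): deductible already satisfied, so member's share is 30% × $5,894 = $1,768.20. OOP would hit $2,970.90 > $2,650, so the cap limits the member to $2,650 − $1,202.70 = $1,447.30.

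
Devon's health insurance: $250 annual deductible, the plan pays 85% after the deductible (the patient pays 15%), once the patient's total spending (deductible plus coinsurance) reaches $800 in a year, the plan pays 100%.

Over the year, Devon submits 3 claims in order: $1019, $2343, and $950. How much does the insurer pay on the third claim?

#1 ($1019): $250 to deductible, leaving $769; 15% of $769 = $115.35. Cost to patient: $365.35. OOP to date $365.35. Insurer: $1019 − $365.35 = $653.65.
#2 ($2343): deductible already satisfied, so patient's share is 15% × $2343 = $351.45. Cost to patient: $351.45. OOP to date $716.80. Plan pays $2343 − $351.45 = $1991.55.
#3 ($950): deductible met; 15% of $950 = $142.50. That would push OOP to $859.30, over the $800 cap, so patient pays $800 − $716.80 = $83.20. Plan pays $950 − $83.20 = $866.80.

$866.80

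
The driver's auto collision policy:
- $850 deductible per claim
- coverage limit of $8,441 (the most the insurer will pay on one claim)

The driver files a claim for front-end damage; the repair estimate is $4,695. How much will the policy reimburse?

$3,845

After the deductible, $4,695 − $850 = $3,845 remains.
$3,845 is within the $8,441 limit, so the insurer pays $3,845.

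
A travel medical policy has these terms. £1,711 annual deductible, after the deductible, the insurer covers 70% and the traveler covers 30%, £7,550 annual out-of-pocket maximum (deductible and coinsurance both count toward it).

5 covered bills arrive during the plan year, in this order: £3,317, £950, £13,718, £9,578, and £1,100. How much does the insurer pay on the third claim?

£9,602.60

Claim 1 (£3,317): £1,711 to deductible, leaving £1,606; coinsurance £1,606 × 30% = £481.80. Traveler owes £2,192.80 (running OOP £2,192.80). Insurer: £3,317 − £2,192.80 = £1,124.20.
Claim 2 (£950): deductible met; 30% of £950 = £285. Traveler owes £285 (running OOP £2,477.80). Insurer: £950 − £285 = £665.
Claim 3 (£13,718): deductible already satisfied, so traveler's share is 30% × £13,718 = £4,115.40. Traveler pays £4,115.40; OOP now £6,593.20. Plan pays £13,718 − £4,115.40 = £9,602.60.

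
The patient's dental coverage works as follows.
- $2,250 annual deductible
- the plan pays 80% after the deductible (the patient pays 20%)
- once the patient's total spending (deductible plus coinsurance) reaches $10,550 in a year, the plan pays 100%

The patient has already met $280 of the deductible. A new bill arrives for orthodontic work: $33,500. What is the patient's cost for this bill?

Remaining deductible: $2,250 − $280 = $1,970.
The remaining $31,530 (= $33,500 − $1,970) moves to coinsurance.
Coinsurance: $31,530 × 20% = $6,306.
So the patient owes $1,970 + $6,306 = $8,276 before any cap.
Cumulative spending $280 + $8,276 = $8,556 stays under the $10,550 maximum.

$8,276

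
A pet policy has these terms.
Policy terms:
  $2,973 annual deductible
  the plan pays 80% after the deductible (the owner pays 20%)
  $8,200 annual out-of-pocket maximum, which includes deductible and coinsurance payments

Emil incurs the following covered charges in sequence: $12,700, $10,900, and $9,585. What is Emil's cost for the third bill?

$1,101.60

Claim 1 ($12,700): $2,973 to deductible, leaving $9,727; 20% of $9,727 = $1,945.40. Cost to owner: $4,918.40. OOP to date $4,918.40.
Claim 2 ($10,900): 20% coinsurance on $10,900 = $2,180. Cost to owner: $2,180. OOP to date $7,098.40.
Claim 3 ($9,585): deductible met; 20% of $9,585 = $1,917. That would push OOP to $9,015.40, over the $8,200 cap, so owner pays $8,200 − $7,098.40 = $1,101.60.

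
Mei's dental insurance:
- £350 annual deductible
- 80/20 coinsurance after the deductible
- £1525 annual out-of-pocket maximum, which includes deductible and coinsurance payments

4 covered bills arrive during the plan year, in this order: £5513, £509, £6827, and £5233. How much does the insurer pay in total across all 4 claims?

Bill 1, £5513: £350 finishes the deductible; £5163 goes to coinsurance; patient's 20% is £1032.60. Patient owes £1382.60 (running OOP £1382.60). Plan pays £5513 − £1382.60 = £4130.40.
Bill 2, £509: deductible met; 20% of £509 = £101.80. Patient owes £101.80 (running OOP £1484.40). Plan pays £509 − £101.80 = £407.20.
Bill 3, £6827: deductible already satisfied, so patient's share is 20% × £6827 = £1365.40. That would push OOP to £2849.80, over the £1525 cap, so patient pays £1525 − £1484.40 = £40.60. Plan pays £6827 − £40.60 = £6786.40.
Bill 4, £5233: deductible already satisfied, so patient's share is 20% × £5233 = £1046.60. Adding that to £1525 gives £2571.60, past the £1525 cap; patient pays only £1525 − £1525 = £0. Plan pays £5233 − £0 = £5233.
Insurer total = bills − patient's total = £18082 − £1525 = £16557.

£16557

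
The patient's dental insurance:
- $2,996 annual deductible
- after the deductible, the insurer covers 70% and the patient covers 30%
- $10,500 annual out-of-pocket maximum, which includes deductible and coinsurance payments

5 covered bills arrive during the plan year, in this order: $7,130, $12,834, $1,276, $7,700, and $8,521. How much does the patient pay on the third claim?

#1 ($7,130): deductible takes $2,996, $4,134 remains; 30% of $4,134 = $1,240.20. Patient pays $4,236.20; OOP now $4,236.20.
#2 ($12,834): deductible met; 30% of $12,834 = $3,850.20. Patient pays $3,850.20; OOP now $8,086.40.
#3 ($1,276): deductible met; 30% of $1,276 = $382.80. Patient pays $382.80; OOP now $8,469.20.

$382.80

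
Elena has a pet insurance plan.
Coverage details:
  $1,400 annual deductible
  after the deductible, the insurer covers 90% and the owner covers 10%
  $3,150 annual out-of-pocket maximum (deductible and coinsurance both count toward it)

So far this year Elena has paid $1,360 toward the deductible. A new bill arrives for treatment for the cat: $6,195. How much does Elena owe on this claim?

Remaining deductible: $1,400 − $1,360 = $40.
The remaining $6,155 (= $6,195 − $40) moves to coinsurance.
Coinsurance: $6,155 × 10% = $615.50.
Owner responsibility before any cap: $40 + $615.50 = $655.50.
Cumulative spending $1,360 + $655.50 = $2,015.50 stays under the $3,150 maximum.

$655.50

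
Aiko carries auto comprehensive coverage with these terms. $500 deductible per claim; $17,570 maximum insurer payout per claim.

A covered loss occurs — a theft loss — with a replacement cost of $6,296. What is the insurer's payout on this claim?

After the deductible, $6,296 − $500 = $5,796 remains.
$5,796 ≤ $17,570, so the limit doesn't bind; insurer pays $5,796.

$5,796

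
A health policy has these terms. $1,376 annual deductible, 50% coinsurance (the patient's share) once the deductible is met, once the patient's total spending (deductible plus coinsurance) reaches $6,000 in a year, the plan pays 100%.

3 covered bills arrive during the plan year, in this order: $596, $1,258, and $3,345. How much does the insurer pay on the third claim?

$1,672.50

Claim 1 ($596): entire amount goes to the deductible. Patient pays $596; OOP now $596. Plan pays $596 − $596 = $0.
Claim 2 ($1,258): $780 to deductible, leaving $478; coinsurance $478 × 50% = $239. Patient pays $1,019; OOP now $1,615. Plan pays $1,258 − $1,019 = $239.
Claim 3 ($3,345): 50% coinsurance on $3,345 = $1,672.50. Patient owes $1,672.50 (running OOP $3,287.50). Insurer: $3,345 − $1,672.50 = $1,672.50.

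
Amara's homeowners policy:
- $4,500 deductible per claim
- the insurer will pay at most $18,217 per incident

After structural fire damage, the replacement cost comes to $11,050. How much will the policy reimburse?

$6,550

Subtract the deductible: $11,050 − $4,500 = $6,550.
That's under the $18,217 cap, so the insurer reimburses the full $6,550.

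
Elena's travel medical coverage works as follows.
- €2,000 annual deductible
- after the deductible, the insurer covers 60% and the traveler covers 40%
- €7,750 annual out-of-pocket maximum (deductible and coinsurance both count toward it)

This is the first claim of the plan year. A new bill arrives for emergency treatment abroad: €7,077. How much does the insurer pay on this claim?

€3,046.20

Nothing has been paid toward the €2,000 deductible, so the first €2,000 of this charge is applied there.
That leaves €7,077 − €2,000 = €5,077 for coinsurance.
40% of €5,077 = €2,030.80 falls to the traveler.
Traveler responsibility before any cap: €2,000 + €2,030.80 = €4,030.80.
Cumulative spending €0 + €4,030.80 = €4,030.80 stays under the €7,750 maximum.
Insurer pays the balance: €7,077 − €4,030.80 = €3,046.20.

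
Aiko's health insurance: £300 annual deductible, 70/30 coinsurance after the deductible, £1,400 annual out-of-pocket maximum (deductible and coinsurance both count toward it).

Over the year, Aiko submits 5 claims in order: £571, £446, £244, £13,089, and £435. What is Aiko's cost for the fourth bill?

£811.70

#1 (£571): £300 to deductible, leaving £271; coinsurance £271 × 30% = £81.30. Patient pays £381.30; OOP now £381.30.
#2 (£446): deductible met; 30% of £446 = £133.80. Patient pays £133.80; OOP now £515.10.
#3 (£244): 30% coinsurance on £244 = £73.20. Cost to patient: £73.20. OOP to date £588.30.
#4 (£13,089): 30% coinsurance on £13,089 = £3,926.70. OOP would hit £4,515 > £1,400, so the cap limits the patient to £1,400 − £588.30 = £811.70.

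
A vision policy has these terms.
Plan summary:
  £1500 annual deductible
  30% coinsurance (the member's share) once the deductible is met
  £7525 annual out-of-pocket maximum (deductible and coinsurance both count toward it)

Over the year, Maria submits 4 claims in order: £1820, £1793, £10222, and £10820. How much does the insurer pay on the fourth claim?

Claim 1 (£1820): £1500 finishes the deductible; £320 goes to coinsurance; member's 30% is £96. Member pays £1596; OOP now £1596. Insurer: £1820 − £1596 = £224.
Claim 2 (£1793): deductible met; 30% of £1793 = £537.90. Member pays £537.90; OOP now £2133.90. Insurer: £1793 − £537.90 = £1255.10.
Claim 3 (£10222): deductible already satisfied, so member's share is 30% × £10222 = £3066.60. Member owes £3066.60 (running OOP £5200.50). Plan pays £10222 − £3066.60 = £7155.40.
Claim 4 (£10820): 30% coinsurance on £10820 = £3246. OOP would hit £8446.50 > £7525, so the cap limits the member to £7525 − £5200.50 = £2324.50. Plan pays £10820 − £2324.50 = £8495.50.

£8495.50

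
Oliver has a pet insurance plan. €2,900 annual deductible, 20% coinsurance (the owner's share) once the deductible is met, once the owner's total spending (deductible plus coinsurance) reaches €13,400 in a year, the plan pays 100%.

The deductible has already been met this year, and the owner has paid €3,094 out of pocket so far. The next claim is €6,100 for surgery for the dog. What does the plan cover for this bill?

€4,880

With the deductible met, the entire €6,100 is subject to coinsurance.
20% of €6,100 = €1,220 falls to the owner.
Year-to-date out-of-pocket becomes €3,094 + €1,220 = €4,314, still under the €13,400 maximum, so no cap applies.
Insurer pays the balance: €6,100 − €1,220 = €4,880.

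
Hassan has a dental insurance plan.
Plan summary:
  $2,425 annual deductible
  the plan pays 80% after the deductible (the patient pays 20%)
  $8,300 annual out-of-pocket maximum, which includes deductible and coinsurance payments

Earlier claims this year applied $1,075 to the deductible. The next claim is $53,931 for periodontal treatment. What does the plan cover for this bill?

Deductible still to meet: $2,425 − $1,075 = $1,350.
The remaining $52,581 (= $53,931 − $1,350) moves to coinsurance.
Coinsurance: $52,581 × 20% = $10,516.20.
Patient responsibility before any cap: $1,350 + $10,516.20 = $11,866.20.
Adding $11,866.20 to the $1,075 already spent would give $12,941.20, which exceeds the $8,300 cap; the patient pays just $8,300 − $1,075 = $7,225.
The plan picks up $53,931 − $7,225 = $46,706.

$46,706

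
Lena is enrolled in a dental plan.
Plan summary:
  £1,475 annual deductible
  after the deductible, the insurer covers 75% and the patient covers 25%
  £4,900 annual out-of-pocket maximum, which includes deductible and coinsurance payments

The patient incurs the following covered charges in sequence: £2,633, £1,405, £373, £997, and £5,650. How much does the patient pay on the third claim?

Claim 1 (£2,633): £1,475 to deductible, leaving £1,158; patient's 25% is £289.50. Patient owes £1,764.50 (running OOP £1,764.50).
Claim 2 (£1,405): 25% coinsurance on £1,405 = £351.25. Patient owes £351.25 (running OOP £2,115.75).
Claim 3 (£373): 25% coinsurance on £373 = £93.25. Patient owes £93.25 (running OOP £2,209).

£93.25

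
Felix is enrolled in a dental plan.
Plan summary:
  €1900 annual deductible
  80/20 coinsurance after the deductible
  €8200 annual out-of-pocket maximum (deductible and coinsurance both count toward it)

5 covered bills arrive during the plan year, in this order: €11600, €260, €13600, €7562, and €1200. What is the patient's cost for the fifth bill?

€75.60

Bill 1, €11600: deductible takes €1900, €9700 remains; 20% of €9700 = €1940. Cost to patient: €3840. OOP to date €3840.
Bill 2, €260: 20% coinsurance on €260 = €52. Cost to patient: €52. OOP to date €3892.
Bill 3, €13600: deductible already satisfied, so patient's share is 20% × €13600 = €2720. Cost to patient: €2720. OOP to date €6612.
Bill 4, €7562: deductible met; 20% of €7562 = €1512.40. Patient pays €1512.40; OOP now €8124.40.
Bill 5, €1200: 20% coinsurance on €1200 = €240. Adding that to €8124.40 gives €8364.40, past the €8200 cap; patient pays only €8200 − €8124.40 = €75.60.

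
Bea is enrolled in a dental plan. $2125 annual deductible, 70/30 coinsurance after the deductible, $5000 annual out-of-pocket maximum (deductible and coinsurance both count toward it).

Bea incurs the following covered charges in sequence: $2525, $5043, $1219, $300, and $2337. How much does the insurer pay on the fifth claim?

#1 ($2525): deductible takes $2125, $400 remains; patient's 30% is $120. Cost to patient: $2245. OOP to date $2245. Insurer: $2525 − $2245 = $280.
#2 ($5043): deductible already satisfied, so patient's share is 30% × $5043 = $1512.90. Patient owes $1512.90 (running OOP $3757.90). Plan pays $5043 − $1512.90 = $3530.10.
#3 ($1219): deductible met; 30% of $1219 = $365.70. Patient pays $365.70; OOP now $4123.60. Plan pays $1219 − $365.70 = $853.30.
#4 ($300): deductible met; 30% of $300 = $90. Patient pays $90; OOP now $4213.60. Plan pays $300 − $90 = $210.
#5 ($2337): deductible met; 30% of $2337 = $701.10. Patient pays $701.10; OOP now $4914.70. Insurer: $2337 − $701.10 = $1635.90.

$1635.90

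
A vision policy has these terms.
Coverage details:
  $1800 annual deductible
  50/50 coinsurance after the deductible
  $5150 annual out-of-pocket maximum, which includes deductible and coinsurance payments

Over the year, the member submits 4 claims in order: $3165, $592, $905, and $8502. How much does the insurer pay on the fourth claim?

$6583

Bill 1, $3165: $1800 finishes the deductible; $1365 goes to coinsurance; coinsurance $1365 × 50% = $682.50. Member pays $2482.50; OOP now $2482.50. Insurer: $3165 − $2482.50 = $682.50.
Bill 2, $592: 50% coinsurance on $592 = $296. Member pays $296; OOP now $2778.50. Insurer: $592 − $296 = $296.
Bill 3, $905: deductible met; 50% of $905 = $452.50. Member owes $452.50 (running OOP $3231). Insurer: $905 − $452.50 = $452.50.
Bill 4, $8502: deductible already satisfied, so member's share is 50% × $8502 = $4251. That would push OOP to $7482, over the $5150 cap, so member pays $5150 − $3231 = $1919. Insurer: $8502 − $1919 = $6583.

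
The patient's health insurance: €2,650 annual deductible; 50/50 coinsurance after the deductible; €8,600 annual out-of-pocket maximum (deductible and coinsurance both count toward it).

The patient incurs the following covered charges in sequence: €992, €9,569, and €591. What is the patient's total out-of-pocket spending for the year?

Claim 1 — €992: fully absorbed by the deductible. Cost to patient: €992. OOP to date €992.
Claim 2 — €9,569: deductible takes €1,658, €7,911 remains; patient's 50% is €3,955.50. Cost to patient: €5,613.50. OOP to date €6,605.50.
Claim 3 — €591: deductible met; 50% of €591 = €295.50. Patient owes €295.50 (running OOP €6,901).
Summing the patient's payments: €992 + €5,613.50 + €295.50 = €6,901.

€6,901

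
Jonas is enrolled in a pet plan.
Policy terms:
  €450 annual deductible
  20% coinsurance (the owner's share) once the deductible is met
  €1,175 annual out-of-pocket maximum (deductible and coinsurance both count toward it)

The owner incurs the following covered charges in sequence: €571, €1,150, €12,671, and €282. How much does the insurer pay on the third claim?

€12,200.20

#1 (€571): deductible takes €450, €121 remains; 20% of €121 = €24.20. Owner pays €474.20; OOP now €474.20. Plan pays €571 − €474.20 = €96.80.
#2 (€1,150): 20% coinsurance on €1,150 = €230. Cost to owner: €230. OOP to date €704.20. Insurer: €1,150 − €230 = €920.
#3 (€12,671): deductible met; 20% of €12,671 = €2,534.20. OOP would hit €3,238.40 > €1,175, so the cap limits the owner to €1,175 − €704.20 = €470.80. Plan pays €12,671 − €470.80 = €12,200.20.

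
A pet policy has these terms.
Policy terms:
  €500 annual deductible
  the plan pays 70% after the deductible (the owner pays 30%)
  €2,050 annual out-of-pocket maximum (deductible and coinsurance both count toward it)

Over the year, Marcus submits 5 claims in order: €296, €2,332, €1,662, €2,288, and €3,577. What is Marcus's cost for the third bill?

€498.60

#1 (€296): entire amount goes to the deductible. Owner pays €296; OOP now €296.
#2 (€2,332): €204 to deductible, leaving €2,128; owner's 30% is €638.40. Cost to owner: €842.40. OOP to date €1,138.40.
#3 (€1,662): deductible already satisfied, so owner's share is 30% × €1,662 = €498.60. Owner owes €498.60 (running OOP €1,637).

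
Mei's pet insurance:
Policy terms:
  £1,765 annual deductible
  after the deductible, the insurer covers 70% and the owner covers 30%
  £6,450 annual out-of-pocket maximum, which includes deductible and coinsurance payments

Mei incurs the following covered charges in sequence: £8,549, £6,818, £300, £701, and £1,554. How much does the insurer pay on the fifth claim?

Bill 1, £8,549: £1,765 to deductible, leaving £6,784; 30% of £6,784 = £2,035.20. Cost to owner: £3,800.20. OOP to date £3,800.20. Plan pays £8,549 − £3,800.20 = £4,748.80.
Bill 2, £6,818: deductible met; 30% of £6,818 = £2,045.40. Owner pays £2,045.40; OOP now £5,845.60. Plan pays £6,818 − £2,045.40 = £4,772.60.
Bill 3, £300: deductible already satisfied, so owner's share is 30% × £300 = £90. Cost to owner: £90. OOP to date £5,935.60. Plan pays £300 − £90 = £210.
Bill 4, £701: deductible already satisfied, so owner's share is 30% × £701 = £210.30. Owner owes £210.30 (running OOP £6,145.90). Plan pays £701 − £210.30 = £490.70.
Bill 5, £1,554: deductible already satisfied, so owner's share is 30% × £1,554 = £466.20. OOP would hit £6,612.10 > £6,450, so the cap limits the owner to £6,450 − £6,145.90 = £304.10. Plan pays £1,554 − £304.10 = £1,249.90.

£1,249.90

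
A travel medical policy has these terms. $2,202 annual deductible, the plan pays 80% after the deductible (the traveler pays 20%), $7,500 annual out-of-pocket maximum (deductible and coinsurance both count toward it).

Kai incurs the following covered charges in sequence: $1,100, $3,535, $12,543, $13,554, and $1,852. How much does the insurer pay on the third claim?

$10,034.40

Claim 1 ($1,100): all of it applies to the deductible. Traveler owes $1,100 (running OOP $1,100). Insurer: $1,100 − $1,100 = $0.
Claim 2 ($3,535): $1,102 finishes the deductible; $2,433 goes to coinsurance; 20% of $2,433 = $486.60. Traveler owes $1,588.60 (running OOP $2,688.60). Plan pays $3,535 − $1,588.60 = $1,946.40.
Claim 3 ($12,543): deductible already satisfied, so traveler's share is 20% × $12,543 = $2,508.60. Cost to traveler: $2,508.60. OOP to date $5,197.20. Insurer: $12,543 − $2,508.60 = $10,034.40.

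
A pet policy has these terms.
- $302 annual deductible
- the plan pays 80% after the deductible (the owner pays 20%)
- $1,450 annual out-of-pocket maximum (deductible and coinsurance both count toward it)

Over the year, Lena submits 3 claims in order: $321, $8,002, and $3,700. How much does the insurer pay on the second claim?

$6,857.80

Claim 1 — $321: $302 finishes the deductible; $19 goes to coinsurance; 20% of $19 = $3.80. Cost to owner: $305.80. OOP to date $305.80. Insurer: $321 − $305.80 = $15.20.
Claim 2 — $8,002: deductible already satisfied, so owner's share is 20% × $8,002 = $1,600.40. Adding that to $305.80 gives $1,906.20, past the $1,450 cap; owner pays only $1,450 − $305.80 = $1,144.20. Insurer: $8,002 − $1,144.20 = $6,857.80.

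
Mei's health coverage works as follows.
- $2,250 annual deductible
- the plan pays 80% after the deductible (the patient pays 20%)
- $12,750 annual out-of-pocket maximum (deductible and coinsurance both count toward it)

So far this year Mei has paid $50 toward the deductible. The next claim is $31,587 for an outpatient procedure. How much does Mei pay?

Remaining deductible: $2,250 − $50 = $2,200.
After the $2,200 deductible portion, $31,587 − $2,200 = $29,387 is subject to coinsurance.
Patient's 20% share of $29,387 is $5,877.40.
Patient responsibility before any cap: $2,200 + $5,877.40 = $8,077.40.
Cumulative spending $50 + $8,077.40 = $8,127.40 stays under the $12,750 maximum.

$8,077.40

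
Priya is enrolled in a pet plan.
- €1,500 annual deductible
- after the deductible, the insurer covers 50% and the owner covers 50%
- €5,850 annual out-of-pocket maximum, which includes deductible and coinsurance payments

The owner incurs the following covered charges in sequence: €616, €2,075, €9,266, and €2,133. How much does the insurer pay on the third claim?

€5,511.50

#1 (€616): entire amount goes to the deductible. Owner pays €616; OOP now €616. Plan pays €616 − €616 = €0.
#2 (€2,075): €884 finishes the deductible; €1,191 goes to coinsurance; 50% of €1,191 = €595.50. Owner owes €1,479.50 (running OOP €2,095.50). Insurer: €2,075 − €1,479.50 = €595.50.
#3 (€9,266): 50% coinsurance on €9,266 = €4,633. Adding that to €2,095.50 gives €6,728.50, past the €5,850 cap; owner pays only €5,850 − €2,095.50 = €3,754.50. Plan pays €9,266 − €3,754.50 = €5,511.50.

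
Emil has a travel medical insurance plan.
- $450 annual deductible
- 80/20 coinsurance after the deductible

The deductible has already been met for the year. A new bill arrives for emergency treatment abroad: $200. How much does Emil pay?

With the deductible met, the entire $200 is subject to coinsurance.
Coinsurance: $200 × 20% = $40.

$40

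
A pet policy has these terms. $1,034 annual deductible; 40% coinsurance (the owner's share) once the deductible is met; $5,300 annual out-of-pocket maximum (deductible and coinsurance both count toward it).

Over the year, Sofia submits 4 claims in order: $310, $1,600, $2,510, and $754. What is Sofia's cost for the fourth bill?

$301.60

Bill 1, $310: entire amount goes to the deductible. Owner owes $310 (running OOP $310).
Bill 2, $1,600: $724 to deductible, leaving $876; 40% of $876 = $350.40. Owner pays $1,074.40; OOP now $1,384.40.
Bill 3, $2,510: deductible met; 40% of $2,510 = $1,004. Owner pays $1,004; OOP now $2,388.40.
Bill 4, $754: deductible met; 40% of $754 = $301.60. Owner owes $301.60 (running OOP $2,690).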